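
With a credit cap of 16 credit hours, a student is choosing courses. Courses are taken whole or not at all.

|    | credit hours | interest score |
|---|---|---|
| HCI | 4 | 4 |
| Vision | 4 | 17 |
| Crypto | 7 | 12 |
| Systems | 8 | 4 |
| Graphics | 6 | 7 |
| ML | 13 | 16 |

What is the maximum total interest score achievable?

Take HCI, Vision, and Crypto: credit hours 4 + 4 + 7 = 15 ≤ 16, interest score 4 + 17 + 12 = 33.
No other feasible combination does better.

33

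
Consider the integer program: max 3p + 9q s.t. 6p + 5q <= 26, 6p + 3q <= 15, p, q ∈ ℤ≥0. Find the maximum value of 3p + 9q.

(p,q)=(0,5) is feasible, giving 45.
(p,q)=(0,4) is feasible, giving 36.
No feasible integer point exceeds 45.

45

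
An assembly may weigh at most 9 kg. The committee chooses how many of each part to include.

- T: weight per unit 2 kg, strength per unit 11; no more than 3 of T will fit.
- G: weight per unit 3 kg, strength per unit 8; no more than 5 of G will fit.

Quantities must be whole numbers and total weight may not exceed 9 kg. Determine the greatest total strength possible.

41

Take 3×T and 1×G: weight 9 ≤ 9, strength 3·11 + 1·8 = 41.
T has the best ratio (11/2) and is taken to its limit of 3; remaining capacity is filled optimally with the others.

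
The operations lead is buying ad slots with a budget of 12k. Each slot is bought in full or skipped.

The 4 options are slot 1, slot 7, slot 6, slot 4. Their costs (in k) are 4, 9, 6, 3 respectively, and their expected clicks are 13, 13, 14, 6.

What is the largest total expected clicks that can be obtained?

Allowing fractional choices, the relaxed optimum would be about 31.0, but ad slots are indivisible.
slot 1 + slot 6: cost 4 + 6 = 10 ≤ 12, expected clicks 13 + 14 = 27.
slot 6 + slot 4: cost 6 + 3 = 9 ≤ 12, expected clicks 14 + 6 = 20.
Best is slot 1 and slot 6 with total expected clicks 27.

27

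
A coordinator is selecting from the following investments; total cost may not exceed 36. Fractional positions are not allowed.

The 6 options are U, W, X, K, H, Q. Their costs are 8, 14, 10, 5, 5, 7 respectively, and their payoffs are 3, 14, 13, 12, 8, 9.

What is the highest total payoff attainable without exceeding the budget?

48

W + X + K + H: cost 14 + 10 + 5 + 5 = 34 ≤ 36, payoff 14 + 13 + 12 + 8 = 47.
U + X + K + H + Q: cost 8 + 10 + 5 + 5 + 7 = 35 ≤ 36, payoff 3 + 13 + 12 + 8 + 9 = 45.
W + X + K + Q: cost 14 + 10 + 5 + 7 = 36 ≤ 36, payoff 14 + 13 + 12 + 9 = 48.
Best is W, X, K, and Q with total payoff 48.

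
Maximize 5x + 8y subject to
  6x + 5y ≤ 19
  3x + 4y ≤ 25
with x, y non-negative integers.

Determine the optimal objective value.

24

The continuous relaxation peaks at (0, 3.8) with value 30.40; rounding to a feasible lattice point costs some objective.
(x,y)=(0,3): 6·0+5·3=15≤19, 3·0+4·3=12≤25, objective 24.
(x,y)=(1,2): 6·1+5·2=16≤19, 3·1+4·2=11≤25, objective 21.
The best lattice point is (0,3), giving 24.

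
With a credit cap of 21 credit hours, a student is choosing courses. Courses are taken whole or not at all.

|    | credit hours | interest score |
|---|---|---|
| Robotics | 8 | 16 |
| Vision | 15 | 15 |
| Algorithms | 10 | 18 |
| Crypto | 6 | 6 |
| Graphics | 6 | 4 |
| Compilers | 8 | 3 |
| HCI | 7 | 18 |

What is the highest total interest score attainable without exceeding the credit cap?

40

Take Robotics, Crypto, and HCI: credit hours 8 + 6 + 7 = 21 ≤ 21, interest score 16 + 6 + 18 = 40.
No other feasible combination does better.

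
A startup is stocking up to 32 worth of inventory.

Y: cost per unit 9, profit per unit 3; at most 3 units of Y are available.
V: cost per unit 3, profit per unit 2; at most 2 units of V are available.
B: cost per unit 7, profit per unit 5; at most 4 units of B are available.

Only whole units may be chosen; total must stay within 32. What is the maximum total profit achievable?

4×B: cost 28 ≤ 32, profit 4·5 = 20.
1×V and 4×B: cost 31 ≤ 32, profit 1·2 + 4·5 = 22.
Best is 22.

22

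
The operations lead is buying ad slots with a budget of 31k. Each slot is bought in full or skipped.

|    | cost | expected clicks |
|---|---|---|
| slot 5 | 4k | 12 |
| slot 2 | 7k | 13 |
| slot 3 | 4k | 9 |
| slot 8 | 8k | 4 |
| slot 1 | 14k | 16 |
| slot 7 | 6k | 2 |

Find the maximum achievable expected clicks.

50

Allowing fractional choices, the relaxed optimum would be about 51.0, but ad slots are indivisible.
slot 5 + slot 2 + slot 3 + slot 1: cost 4 + 7 + 4 + 14 = 29 ≤ 31, expected clicks 12 + 13 + 9 + 16 = 50.
slot 5 + slot 2 + slot 1 + slot 7: cost 4 + 7 + 14 + 6 = 31 ≤ 31, expected clicks 12 + 13 + 16 + 2 = 43.
Best is slot 5, slot 2, slot 3, and slot 1 with total expected clicks 50.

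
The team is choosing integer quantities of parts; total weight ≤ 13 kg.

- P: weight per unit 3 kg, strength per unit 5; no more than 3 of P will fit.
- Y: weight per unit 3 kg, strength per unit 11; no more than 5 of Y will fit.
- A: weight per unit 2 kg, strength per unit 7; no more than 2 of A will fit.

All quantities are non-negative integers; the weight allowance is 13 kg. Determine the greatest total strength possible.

4×Y: weight 12 ≤ 13, strength 4·11 = 44.
3×Y and 2×A: weight 13 ≤ 13, strength 3·11 + 2·7 = 47.
Best is 47.

47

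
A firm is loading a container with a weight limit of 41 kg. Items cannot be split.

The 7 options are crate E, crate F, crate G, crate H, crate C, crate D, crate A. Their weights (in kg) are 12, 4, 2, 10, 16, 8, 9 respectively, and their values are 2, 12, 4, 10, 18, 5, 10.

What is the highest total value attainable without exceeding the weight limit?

54

This is a 0-1 knapsack instance.
crate F + crate G + crate C + crate D + crate A: weight 4 + 2 + 16 + 8 + 9 = 39 ≤ 41, value 12 + 4 + 18 + 5 + 10 = 49.
crate F + crate G + crate H + crate C + crate A: weight 4 + 2 + 10 + 16 + 9 = 41 ≤ 41, value 12 + 4 + 10 + 18 + 10 = 54.
crate F + crate H + crate C + crate A: weight 4 + 10 + 16 + 9 = 39 ≤ 41, value 12 + 10 + 18 + 10 = 50.
Best is crate F, crate G, crate H, crate C, and crate A with total value 54.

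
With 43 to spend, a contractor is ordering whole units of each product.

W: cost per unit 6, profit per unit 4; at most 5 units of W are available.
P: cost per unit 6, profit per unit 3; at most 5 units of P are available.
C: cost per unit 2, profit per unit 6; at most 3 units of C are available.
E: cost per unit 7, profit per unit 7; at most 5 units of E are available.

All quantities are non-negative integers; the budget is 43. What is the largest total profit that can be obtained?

3×C and 5×E: cost 41 ≤ 43, profit 3·6 + 5·7 = 53.
1×W, 3×C, and 4×E: cost 40 ≤ 43, profit 1·4 + 3·6 + 4·7 = 50.
Best is 53.

53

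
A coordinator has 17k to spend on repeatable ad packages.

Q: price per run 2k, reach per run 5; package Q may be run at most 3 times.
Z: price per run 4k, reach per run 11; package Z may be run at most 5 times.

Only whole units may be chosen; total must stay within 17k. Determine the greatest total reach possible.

44

This is a bounded integer knapsack.
2×Q and 3×Z: price 16 ≤ 17, reach 2·5 + 3·11 = 43.
4×Z: price 16 ≤ 17, reach 4·11 = 44.
Best is 44.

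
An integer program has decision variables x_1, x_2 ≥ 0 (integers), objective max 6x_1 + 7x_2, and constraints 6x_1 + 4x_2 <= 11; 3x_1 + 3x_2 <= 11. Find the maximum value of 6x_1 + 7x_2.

Relaxing integrality, the LP optimum is 19.25 at (x_1,x_2) = (0, 2.75), which is not an integer point.
(x_1,x_2)=(0,2): 6·0+4·2=8≤11, 3·0+3·2=6≤11, objective 14.
(x_1,x_2)=(1,1): 6·1+4·1=10≤11, 3·1+3·1=6≤11, objective 13.
(x_1,x_2)=(0,1): 6·0+4·1=4≤11, 3·0+3·1=3≤11, objective 7.
No feasible integer point exceeds 14.

14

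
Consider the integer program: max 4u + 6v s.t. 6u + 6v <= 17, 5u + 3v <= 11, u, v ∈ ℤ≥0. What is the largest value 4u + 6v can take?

Relaxing integrality, the LP optimum is 17.00 at (u,v) = (0, 2.83), which is not an integer point.
(u,v)=(0,2): 6·0+6·2=12≤17, 5·0+3·2=6≤11, objective 12.
(u,v)=(1,1): 6·1+6·1=12≤17, 5·1+3·1=8≤11, objective 10.
(u,v)=(0,1): 6·0+6·1=6≤17, 5·0+3·1=3≤11, objective 6.
The best lattice point is (0,2), giving 12.

12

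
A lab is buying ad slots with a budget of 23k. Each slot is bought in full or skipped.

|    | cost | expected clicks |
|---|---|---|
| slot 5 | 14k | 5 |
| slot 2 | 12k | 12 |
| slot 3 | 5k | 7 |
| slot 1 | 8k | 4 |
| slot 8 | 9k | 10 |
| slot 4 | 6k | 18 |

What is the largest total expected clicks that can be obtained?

37

This is an integer program with binary decision variables.
Allowing fractional choices, the relaxed optimum would be about 38.0, but ad slots are indivisible.
slot 3 + slot 8 + slot 4: cost 5 + 9 + 6 = 20 ≤ 23, expected clicks 7 + 10 + 18 = 35.
slot 2 + slot 3 + slot 4: cost 12 + 5 + 6 = 23 ≤ 23, expected clicks 12 + 7 + 18 = 37.
Best is slot 2, slot 3, and slot 4 with total expected clicks 37.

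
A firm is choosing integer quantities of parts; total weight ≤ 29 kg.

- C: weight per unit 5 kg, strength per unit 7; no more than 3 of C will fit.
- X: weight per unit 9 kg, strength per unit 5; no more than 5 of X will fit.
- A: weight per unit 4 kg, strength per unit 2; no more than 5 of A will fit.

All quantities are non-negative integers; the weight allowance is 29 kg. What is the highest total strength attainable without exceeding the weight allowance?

28

This is a bounded integer knapsack.
Take 3×C, 1×X, and 1×A: weight 28 ≤ 29, strength 3·7 + 1·5 + 1·2 = 28.
C has the best ratio (7/5) and is taken to its limit of 3; remaining capacity is filled optimally with the others.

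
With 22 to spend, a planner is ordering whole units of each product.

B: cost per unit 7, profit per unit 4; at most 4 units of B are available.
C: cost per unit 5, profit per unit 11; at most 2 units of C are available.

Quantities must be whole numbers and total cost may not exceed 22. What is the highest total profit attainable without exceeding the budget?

2×C: cost 10 ≤ 22, profit 2·11 = 22.
1×B and 2×C: cost 17 ≤ 22, profit 1·4 + 2·11 = 26.
Best is 26.

26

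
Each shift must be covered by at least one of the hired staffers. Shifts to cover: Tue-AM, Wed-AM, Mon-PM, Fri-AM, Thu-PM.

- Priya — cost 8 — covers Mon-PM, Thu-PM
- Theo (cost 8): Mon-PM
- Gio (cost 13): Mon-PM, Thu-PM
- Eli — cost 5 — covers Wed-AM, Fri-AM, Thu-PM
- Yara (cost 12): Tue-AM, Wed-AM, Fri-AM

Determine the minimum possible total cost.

Choose Priya and Yara: together they cover Tue-AM, Wed-AM, Mon-PM, Fri-AM, Thu-PM — every shift.
Total cost: 8 + 12 = 20.

20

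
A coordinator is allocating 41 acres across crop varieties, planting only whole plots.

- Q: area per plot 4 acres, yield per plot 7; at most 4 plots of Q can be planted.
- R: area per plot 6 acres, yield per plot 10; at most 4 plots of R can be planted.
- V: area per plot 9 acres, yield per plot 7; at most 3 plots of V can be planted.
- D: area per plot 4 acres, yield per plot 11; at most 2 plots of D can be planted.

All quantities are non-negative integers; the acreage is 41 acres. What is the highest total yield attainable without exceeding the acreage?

76

D has the best ratio (11/4); taking only D gives at most 2×11 = 22 (stopped by the supply cap of 2).
Mixing does better — 2×Q, 4×R, and 2×D: area 40 ≤ 41, yield 2·7 + 4·10 + 2·11 = 76.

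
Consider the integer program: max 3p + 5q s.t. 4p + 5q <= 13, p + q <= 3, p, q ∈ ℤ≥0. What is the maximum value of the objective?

The continuous relaxation peaks at (0, 2.6) with value 13.00; rounding to a feasible lattice point costs some objective.
(p,q)=(2,1) is feasible, giving 11.
(p,q)=(0,2) is feasible, giving 10.
The best lattice point is (2,1), giving 11.

11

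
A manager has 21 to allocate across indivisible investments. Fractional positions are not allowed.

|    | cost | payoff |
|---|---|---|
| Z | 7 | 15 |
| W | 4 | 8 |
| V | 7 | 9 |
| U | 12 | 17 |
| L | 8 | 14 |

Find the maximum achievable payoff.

37

This is an integer program with binary decision variables.
Allowing fractional choices, the relaxed optimum would be about 39.8, but investments are indivisible.
Z + W + L: cost 7 + 4 + 8 = 19 ≤ 21, payoff 15 + 8 + 14 = 37.
Z + W + V: cost 7 + 4 + 7 = 18 ≤ 21, payoff 15 + 8 + 9 = 32.
Best is Z, W, and L with total payoff 37.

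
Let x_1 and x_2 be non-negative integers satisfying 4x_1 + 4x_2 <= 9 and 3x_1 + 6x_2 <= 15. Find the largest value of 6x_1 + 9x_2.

18

The continuous relaxation peaks at (0, 2.25) with value 20.25; rounding to a feasible lattice point costs some objective.
(x_1,x_2)=(0,2): 4·0+4·2=8≤9, 3·0+6·2=12≤15, objective 18.
(x_1,x_2)=(1,1): 4·1+4·1=8≤9, 3·1+6·1=9≤15, objective 15.
Maximum is 18 at (x_1,x_2)=(0,2).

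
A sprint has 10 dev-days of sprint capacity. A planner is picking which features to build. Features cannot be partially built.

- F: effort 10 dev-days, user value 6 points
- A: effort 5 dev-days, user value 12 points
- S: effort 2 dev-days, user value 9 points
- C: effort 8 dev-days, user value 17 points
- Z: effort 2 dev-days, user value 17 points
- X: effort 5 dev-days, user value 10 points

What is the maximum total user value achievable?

38

A + S + Z: effort 5 + 2 + 2 = 9 ≤ 10, user value 12 + 9 + 17 = 38.
C + Z: effort 8 + 2 = 10 ≤ 10, user value 17 + 17 = 34.
S + Z + X: effort 2 + 2 + 5 = 9 ≤ 10, user value 9 + 17 + 10 = 36.
Best is A, S, and Z with total user value 38.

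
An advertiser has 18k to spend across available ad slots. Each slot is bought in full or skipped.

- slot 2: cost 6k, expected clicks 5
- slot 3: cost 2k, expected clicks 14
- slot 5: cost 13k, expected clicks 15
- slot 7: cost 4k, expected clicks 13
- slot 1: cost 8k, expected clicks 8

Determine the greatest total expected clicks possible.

Take slot 3, slot 7, and slot 1: cost 2 + 4 + 8 = 14 ≤ 18, expected clicks 14 + 13 + 8 = 35.
No other feasible combination does better.

35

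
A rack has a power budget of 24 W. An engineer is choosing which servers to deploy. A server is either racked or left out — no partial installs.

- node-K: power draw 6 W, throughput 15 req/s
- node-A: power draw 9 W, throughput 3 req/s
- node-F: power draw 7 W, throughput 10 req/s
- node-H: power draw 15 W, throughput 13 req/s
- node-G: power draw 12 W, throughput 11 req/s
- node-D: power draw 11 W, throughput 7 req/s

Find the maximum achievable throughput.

32

Take node-K, node-F, and node-D: power draw 6 + 7 + 11 = 24 ≤ 24, throughput 15 + 10 + 7 = 32.
No other feasible combination does better.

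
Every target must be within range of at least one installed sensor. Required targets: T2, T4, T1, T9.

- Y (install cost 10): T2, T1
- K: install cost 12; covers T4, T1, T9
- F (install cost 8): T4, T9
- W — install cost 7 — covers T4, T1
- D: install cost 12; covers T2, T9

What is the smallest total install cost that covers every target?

Choose Y and F: together they cover T2, T4, T1, T9 — every target.
Total install cost: 10 + 8 = 18.

18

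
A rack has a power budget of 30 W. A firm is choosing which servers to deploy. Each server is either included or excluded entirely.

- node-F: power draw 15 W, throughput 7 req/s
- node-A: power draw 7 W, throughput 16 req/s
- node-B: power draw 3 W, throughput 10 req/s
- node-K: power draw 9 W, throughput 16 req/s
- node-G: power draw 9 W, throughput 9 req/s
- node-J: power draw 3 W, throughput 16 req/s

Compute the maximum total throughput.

58

This is an integer program with binary decision variables.
Allowing fractional choices, the relaxed optimum would be about 66.0, but servers are indivisible.
node-A + node-B + node-K + node-J: power draw 7 + 3 + 9 + 3 = 22 ≤ 30, throughput 16 + 10 + 16 + 16 = 58.
node-A + node-K + node-G + node-J: power draw 7 + 9 + 9 + 3 = 28 ≤ 30, throughput 16 + 16 + 9 + 16 = 57.
Best is node-A, node-B, node-K, and node-J with total throughput 58.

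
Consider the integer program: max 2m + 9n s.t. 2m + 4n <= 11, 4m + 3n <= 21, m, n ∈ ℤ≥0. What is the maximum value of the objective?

20

The continuous relaxation peaks at (0, 2.75) with value 24.75; rounding to a feasible lattice point costs some objective.
(m,n)=(1,2): 2·1+4·2=10≤11, 4·1+3·2=10≤21, objective 20.
(m,n)=(0,2): 2·0+4·2=8≤11, 4·0+3·2=6≤21, objective 18.
Maximum is 20 at (m,n)=(1,2).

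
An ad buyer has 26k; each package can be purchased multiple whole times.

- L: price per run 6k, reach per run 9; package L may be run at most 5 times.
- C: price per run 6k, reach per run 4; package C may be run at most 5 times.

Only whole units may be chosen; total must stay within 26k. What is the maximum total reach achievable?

This is a bounded integer knapsack.
4×L: price 24 ≤ 26, reach 4·9 = 36.
3×L and 1×C: price 24 ≤ 26, reach 3·9 + 1·4 = 31.
Best is 36.

36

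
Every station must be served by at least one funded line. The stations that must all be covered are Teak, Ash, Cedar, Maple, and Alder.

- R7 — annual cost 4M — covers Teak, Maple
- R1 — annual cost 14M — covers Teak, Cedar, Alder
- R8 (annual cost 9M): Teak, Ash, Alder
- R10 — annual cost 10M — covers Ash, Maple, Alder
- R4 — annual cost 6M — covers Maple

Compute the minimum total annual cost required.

24

Choose R1 and R10: together they cover Teak, Ash, Cedar, Maple, Alder — every station.
Total annual cost: 14 + 10 = 24.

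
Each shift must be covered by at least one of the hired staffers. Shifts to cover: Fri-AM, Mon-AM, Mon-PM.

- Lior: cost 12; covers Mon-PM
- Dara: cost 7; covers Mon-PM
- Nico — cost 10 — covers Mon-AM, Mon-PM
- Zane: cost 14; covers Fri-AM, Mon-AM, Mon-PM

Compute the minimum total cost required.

14

Zane alone covers Fri-AM, Mon-AM, Mon-PM — every shift.
Total cost: 14.
No cover costs less than 14.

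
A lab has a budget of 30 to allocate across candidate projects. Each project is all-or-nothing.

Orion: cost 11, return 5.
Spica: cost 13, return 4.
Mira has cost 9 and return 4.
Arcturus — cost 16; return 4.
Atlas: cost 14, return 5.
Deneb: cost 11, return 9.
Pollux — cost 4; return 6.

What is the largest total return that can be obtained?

Orion + Deneb + Pollux: cost 11 + 11 + 4 = 26 ≤ 30, return 5 + 9 + 6 = 20.
Atlas + Deneb + Pollux: cost 14 + 11 + 4 = 29 ≤ 30, return 5 + 9 + 6 = 20.
The maximum return is 20; one optimal choice is Orion, Deneb, and Pollux.

20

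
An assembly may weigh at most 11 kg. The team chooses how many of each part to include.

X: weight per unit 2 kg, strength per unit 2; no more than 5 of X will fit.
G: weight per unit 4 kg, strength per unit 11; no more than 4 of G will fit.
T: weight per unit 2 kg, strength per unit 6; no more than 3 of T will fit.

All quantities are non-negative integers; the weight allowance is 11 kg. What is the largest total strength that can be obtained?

29

Take 1×G and 3×T: weight 10 ≤ 11, strength 1·11 + 3·6 = 29.
T has the best ratio (6/2) and is taken to its limit of 3; remaining capacity is filled optimally with the others.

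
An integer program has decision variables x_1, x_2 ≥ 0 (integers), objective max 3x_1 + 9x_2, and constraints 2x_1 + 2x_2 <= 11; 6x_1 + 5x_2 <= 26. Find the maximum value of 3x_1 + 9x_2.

45

(x_1,x_2)=(0,5): 2·0+2·5=10≤11, 6·0+5·5=25≤26, objective 45.
(x_1,x_2)=(1,4): 2·1+2·4=10≤11, 6·1+5·4=26≤26, objective 39.
The best lattice point is (0,5), giving 45.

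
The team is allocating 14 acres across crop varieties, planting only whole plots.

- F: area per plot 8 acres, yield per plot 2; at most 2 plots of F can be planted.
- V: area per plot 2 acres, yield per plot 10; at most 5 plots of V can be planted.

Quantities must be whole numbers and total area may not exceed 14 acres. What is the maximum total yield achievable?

50

This is a bounded integer knapsack.
V has the best ratio (10/2); taking only V gives at most 5×10 = 50 (stopped by the supply cap of 5).
Optimal: 5×V: area 10 ≤ 14, yield 5·10 = 50.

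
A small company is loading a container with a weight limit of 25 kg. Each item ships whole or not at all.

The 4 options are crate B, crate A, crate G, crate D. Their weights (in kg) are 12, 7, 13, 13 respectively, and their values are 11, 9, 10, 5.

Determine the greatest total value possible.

Take crate B and crate G: weight 12 + 13 = 25 ≤ 25, value 11 + 10 = 21.
No other feasible combination does better.

21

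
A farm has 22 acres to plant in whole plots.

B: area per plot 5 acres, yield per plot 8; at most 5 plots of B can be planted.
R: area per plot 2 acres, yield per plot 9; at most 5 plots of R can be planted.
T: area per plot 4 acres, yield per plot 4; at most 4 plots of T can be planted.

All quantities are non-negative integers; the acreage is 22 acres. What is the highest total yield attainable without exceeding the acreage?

2×B and 5×R: area 20 ≤ 22, yield 2·8 + 5·9 = 61.
5×R and 3×T: area 22 ≤ 22, yield 5·9 + 3·4 = 57.
Best is 61.

61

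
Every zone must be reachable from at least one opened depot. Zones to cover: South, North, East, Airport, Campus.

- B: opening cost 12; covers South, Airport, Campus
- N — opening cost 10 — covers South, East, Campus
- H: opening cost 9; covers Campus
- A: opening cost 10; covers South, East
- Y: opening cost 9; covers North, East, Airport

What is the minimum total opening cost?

19

Choose N and Y: together they cover South, North, East, Airport, Campus — every zone.
Total opening cost: 10 + 9 = 19.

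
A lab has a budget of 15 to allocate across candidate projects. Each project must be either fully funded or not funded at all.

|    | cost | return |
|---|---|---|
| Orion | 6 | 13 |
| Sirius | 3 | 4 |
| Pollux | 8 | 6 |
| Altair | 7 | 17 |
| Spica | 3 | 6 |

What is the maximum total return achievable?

30

Take Orion and Altair: cost 6 + 7 = 13 ≤ 15, return 13 + 17 = 30.
No other feasible combination does better.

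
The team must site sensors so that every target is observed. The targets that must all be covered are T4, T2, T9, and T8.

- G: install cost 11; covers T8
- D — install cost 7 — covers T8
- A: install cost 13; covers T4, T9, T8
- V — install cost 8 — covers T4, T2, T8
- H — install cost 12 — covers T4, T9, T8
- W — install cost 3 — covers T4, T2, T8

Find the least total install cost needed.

Choose H and W: together they cover T4, T2, T9, T8 — every target.
Total install cost: 12 + 3 = 15.
No cover costs less than 15.

15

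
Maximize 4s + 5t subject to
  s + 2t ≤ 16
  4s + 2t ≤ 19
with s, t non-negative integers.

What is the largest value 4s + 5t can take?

40

Relaxing integrality, the LP optimum is 41.50 at (s,t) = (1, 7.5), which is not an integer point.
(s,t)=(0,8): 1·0+2·8=16≤16, 4·0+2·8=16≤19, objective 40.
(s,t)=(1,7): 1·1+2·7=15≤16, 4·1+2·7=18≤19, objective 39.
(s,t)=(0,7): 1·0+2·7=14≤16, 4·0+2·7=14≤19, objective 35.
No feasible integer point exceeds 40.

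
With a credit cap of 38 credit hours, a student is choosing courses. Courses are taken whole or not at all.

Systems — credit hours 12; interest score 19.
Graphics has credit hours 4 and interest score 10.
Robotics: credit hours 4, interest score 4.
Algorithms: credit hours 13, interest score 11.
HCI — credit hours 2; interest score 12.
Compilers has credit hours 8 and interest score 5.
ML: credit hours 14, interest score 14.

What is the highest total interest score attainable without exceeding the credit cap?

Allowing fractional choices, the relaxed optimum would be about 60.7, but courses are indivisible.
Systems + Graphics + Robotics + HCI + ML: credit hours 12 + 4 + 4 + 2 + 14 = 36 ≤ 38, interest score 19 + 10 + 4 + 12 + 14 = 59.
Systems + Graphics + Robotics + Algorithms + HCI: credit hours 12 + 4 + 4 + 13 + 2 = 35 ≤ 38, interest score 19 + 10 + 4 + 11 + 12 = 56.
Systems + Graphics + HCI + ML: credit hours 12 + 4 + 2 + 14 = 32 ≤ 38, interest score 19 + 10 + 12 + 14 = 55.
Best is Systems, Graphics, Robotics, HCI, and ML with total interest score 59.

59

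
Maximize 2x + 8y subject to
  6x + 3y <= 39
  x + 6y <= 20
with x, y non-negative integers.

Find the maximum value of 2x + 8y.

Relaxing integrality, the LP optimum is 30.18 at (x,y) = (5.27, 2.45), which is not an integer point.
(x,y)=(2,3): 6·2+3·3=21≤39, 1·2+6·3=20≤20, objective 28.
(x,y)=(1,3): 6·1+3·3=15≤39, 1·1+6·3=19≤20, objective 26.
The best lattice point is (2,3), giving 28.

28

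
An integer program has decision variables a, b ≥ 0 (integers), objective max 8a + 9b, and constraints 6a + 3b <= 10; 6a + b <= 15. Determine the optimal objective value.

27

Relaxing integrality, the LP optimum is 30.00 at (a,b) = (0, 3.33), which is not an integer point.
(a,b)=(0,3) is feasible, giving 27.
(a,b)=(0,2) is feasible, giving 18.
No feasible integer point exceeds 27.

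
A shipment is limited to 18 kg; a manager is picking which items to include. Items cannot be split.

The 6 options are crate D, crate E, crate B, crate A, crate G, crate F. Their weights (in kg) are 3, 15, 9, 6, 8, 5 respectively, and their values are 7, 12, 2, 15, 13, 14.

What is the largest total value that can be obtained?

crate D + crate A + crate G: weight 3 + 6 + 8 = 17 ≤ 18, value 7 + 15 + 13 = 35.
crate D + crate A + crate F: weight 3 + 6 + 5 = 14 ≤ 18, value 7 + 15 + 14 = 36.
Best is crate D, crate A, and crate F with total value 36.

36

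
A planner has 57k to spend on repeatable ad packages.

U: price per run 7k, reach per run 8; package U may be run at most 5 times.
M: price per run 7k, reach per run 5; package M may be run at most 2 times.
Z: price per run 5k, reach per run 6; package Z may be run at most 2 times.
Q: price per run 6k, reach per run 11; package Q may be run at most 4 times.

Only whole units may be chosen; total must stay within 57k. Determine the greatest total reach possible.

82

Take 4×U, 1×Z, and 4×Q: price 57 ≤ 57, reach 4·8 + 1·6 + 4·11 = 82.
Q has the best ratio (11/6) and is taken to its limit of 4; remaining capacity is filled optimally with the others.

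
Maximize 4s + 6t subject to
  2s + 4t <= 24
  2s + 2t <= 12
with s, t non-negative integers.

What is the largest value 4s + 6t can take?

(s,t)=(0,6): 2·0+4·6=24≤24, 2·0+2·6=12≤12, objective 36.
(s,t)=(1,5): 2·1+4·5=22≤24, 2·1+2·5=12≤12, objective 34.
(s,t)=(0,5): 2·0+4·5=20≤24, 2·0+2·5=10≤12, objective 30.
Maximum is 36 at (s,t)=(0,6).

36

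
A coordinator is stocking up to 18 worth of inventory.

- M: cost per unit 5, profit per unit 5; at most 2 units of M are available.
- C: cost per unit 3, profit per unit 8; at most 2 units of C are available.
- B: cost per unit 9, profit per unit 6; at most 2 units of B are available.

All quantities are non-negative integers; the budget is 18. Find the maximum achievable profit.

This is a bounded integer knapsack.
C has the best ratio (8/3); taking only C gives at most 2×8 = 16 (stopped by the supply cap of 2).
Mixing does better — 2×M and 2×C: cost 16 ≤ 18, profit 2·5 + 2·8 = 26.

26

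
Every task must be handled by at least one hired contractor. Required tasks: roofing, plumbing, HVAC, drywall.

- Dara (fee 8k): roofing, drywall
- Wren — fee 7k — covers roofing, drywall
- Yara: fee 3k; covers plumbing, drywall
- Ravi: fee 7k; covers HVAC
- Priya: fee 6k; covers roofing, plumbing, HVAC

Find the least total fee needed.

Choose Yara and Priya: together they cover roofing, plumbing, HVAC, drywall — every task.
Total fee: 3 + 6 = 9.

9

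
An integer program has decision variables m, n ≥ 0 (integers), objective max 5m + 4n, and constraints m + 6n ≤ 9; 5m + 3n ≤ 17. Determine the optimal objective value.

Relaxing integrality, the LP optimum is 18.04 at (m,n) = (2.78, 1.04), which is not an integer point.
(m,n)=(3,0): 1·3+6·0=3≤9, 5·3+3·0=15≤17, objective 15.
(m,n)=(2,1): 1·2+6·1=8≤9, 5·2+3·1=13≤17, objective 14.
(m,n)=(2,0): 1·2+6·0=2≤9, 5·2+3·0=10≤17, objective 10.
No feasible integer point exceeds 15.

15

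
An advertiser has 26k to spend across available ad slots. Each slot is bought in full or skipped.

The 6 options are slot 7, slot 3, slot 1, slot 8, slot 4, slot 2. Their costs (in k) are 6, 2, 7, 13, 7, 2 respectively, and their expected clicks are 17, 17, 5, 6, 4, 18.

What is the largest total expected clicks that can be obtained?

61

This is an integer program with binary decision variables.
Allowing fractional choices, the relaxed optimum would be about 61.9, but ad slots are indivisible.
slot 7 + slot 3 + slot 1 + slot 2: cost 6 + 2 + 7 + 2 = 17 ≤ 26, expected clicks 17 + 17 + 5 + 18 = 57.
slot 7 + slot 3 + slot 1 + slot 4 + slot 2: cost 6 + 2 + 7 + 7 + 2 = 24 ≤ 26, expected clicks 17 + 17 + 5 + 4 + 18 = 61.
slot 7 + slot 3 + slot 8 + slot 2: cost 6 + 2 + 13 + 2 = 23 ≤ 26, expected clicks 17 + 17 + 6 + 18 = 58.
Best is slot 7, slot 3, slot 1, slot 4, and slot 2 with total expected clicks 61.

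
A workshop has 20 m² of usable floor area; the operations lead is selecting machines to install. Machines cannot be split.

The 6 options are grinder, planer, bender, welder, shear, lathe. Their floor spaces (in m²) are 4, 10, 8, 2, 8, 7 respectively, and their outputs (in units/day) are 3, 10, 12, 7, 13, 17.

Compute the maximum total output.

37

welder + shear + lathe: floor space 2 + 8 + 7 = 17 ≤ 20, output 7 + 13 + 17 = 37.
bender + welder + lathe: floor space 8 + 2 + 7 = 17 ≤ 20, output 12 + 7 + 17 = 36.
Best is welder, shear, and lathe with total output 37.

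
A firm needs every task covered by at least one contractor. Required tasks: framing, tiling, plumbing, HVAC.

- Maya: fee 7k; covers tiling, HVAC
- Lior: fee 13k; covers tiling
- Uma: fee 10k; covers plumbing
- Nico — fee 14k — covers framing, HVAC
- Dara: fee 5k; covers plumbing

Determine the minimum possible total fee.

26

Choose Maya, Nico, and Dara: together they cover framing, tiling, plumbing, HVAC — every task.
Total fee: 7 + 14 + 5 = 26.
No cover costs less than 26.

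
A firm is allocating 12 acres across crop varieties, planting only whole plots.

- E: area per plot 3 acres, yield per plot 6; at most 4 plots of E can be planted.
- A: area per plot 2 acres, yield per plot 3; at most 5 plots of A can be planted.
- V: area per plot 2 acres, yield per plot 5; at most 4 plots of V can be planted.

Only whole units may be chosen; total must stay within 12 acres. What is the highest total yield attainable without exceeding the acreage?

2×E and 3×V: area 12 ≤ 12, yield 2·6 + 3·5 = 27.
2×A and 4×V: area 12 ≤ 12, yield 2·3 + 4·5 = 26.
Best is 27.

27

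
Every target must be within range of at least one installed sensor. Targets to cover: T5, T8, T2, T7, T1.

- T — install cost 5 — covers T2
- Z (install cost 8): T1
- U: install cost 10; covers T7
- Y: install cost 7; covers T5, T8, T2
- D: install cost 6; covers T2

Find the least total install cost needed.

25

This is a weighted set-cover instance.
Choose Z, U, and Y: together they cover T5, T8, T2, T7, T1 — every target.
Total install cost: 8 + 10 + 7 = 25.
No cover costs less than 25.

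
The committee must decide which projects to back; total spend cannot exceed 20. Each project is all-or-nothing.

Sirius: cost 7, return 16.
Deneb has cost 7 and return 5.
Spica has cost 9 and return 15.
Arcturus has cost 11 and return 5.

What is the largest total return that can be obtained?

Sirius + Spica: cost 7 + 9 = 16 ≤ 20, return 16 + 15 = 31.
Sirius + Arcturus: cost 7 + 11 = 18 ≤ 20, return 16 + 5 = 21.
Sirius + Deneb: cost 7 + 7 = 14 ≤ 20, return 16 + 5 = 21.
Best is Sirius and Spica with total return 31.

31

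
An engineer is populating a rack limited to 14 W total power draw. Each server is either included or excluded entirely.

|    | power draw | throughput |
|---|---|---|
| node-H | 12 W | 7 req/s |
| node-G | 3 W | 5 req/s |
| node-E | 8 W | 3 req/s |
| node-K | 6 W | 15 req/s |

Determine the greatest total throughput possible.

Allowing fractional choices, the relaxed optimum would be about 22.9, but servers are indivisible.
node-E + node-K: power draw 8 + 6 = 14 ≤ 14, throughput 3 + 15 = 18.
node-G + node-K: power draw 3 + 6 = 9 ≤ 14, throughput 5 + 15 = 20.
Best is node-G and node-K with total throughput 20.

20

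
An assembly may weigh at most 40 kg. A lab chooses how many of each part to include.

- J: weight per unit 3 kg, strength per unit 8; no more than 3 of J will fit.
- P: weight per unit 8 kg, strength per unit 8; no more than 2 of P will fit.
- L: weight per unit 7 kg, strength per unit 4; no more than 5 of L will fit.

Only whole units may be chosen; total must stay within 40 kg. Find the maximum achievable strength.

This is a bounded integer knapsack.
3×J, 1×P, and 3×L: weight 38 ≤ 40, strength 3·8 + 1·8 + 3·4 = 44.
3×J, 2×P, and 2×L: weight 39 ≤ 40, strength 3·8 + 2·8 + 2·4 = 48.
Best is 48.

48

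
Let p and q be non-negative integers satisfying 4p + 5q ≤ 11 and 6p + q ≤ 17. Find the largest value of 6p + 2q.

The continuous relaxation peaks at (2.75, 0) with value 16.50; rounding to a feasible lattice point costs some objective.
(p,q)=(2,0): 4·2+5·0=8≤11, 6·2+1·0=12≤17, objective 12.
(p,q)=(1,1): 4·1+5·1=9≤11, 6·1+1·1=7≤17, objective 8.
Maximum is 12 at (p,q)=(2,0).

12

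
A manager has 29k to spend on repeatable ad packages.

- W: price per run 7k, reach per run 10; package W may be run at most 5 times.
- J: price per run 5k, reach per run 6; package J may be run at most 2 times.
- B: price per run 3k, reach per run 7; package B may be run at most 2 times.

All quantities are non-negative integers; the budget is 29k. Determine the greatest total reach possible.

44

3×W and 2×B: price 27 ≤ 29, reach 3·10 + 2·7 = 44.
3×W, 1×J, and 1×B: price 29 ≤ 29, reach 3·10 + 1·6 + 1·7 = 43.
Best is 44.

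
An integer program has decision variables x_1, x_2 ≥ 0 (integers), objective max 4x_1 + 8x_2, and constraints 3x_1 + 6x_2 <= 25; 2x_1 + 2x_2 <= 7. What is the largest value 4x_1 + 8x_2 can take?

Relaxing integrality, the LP optimum is 28.00 at (x_1,x_2) = (0, 3.5), which is not an integer point.
(x_1,x_2)=(0,3): 3·0+6·3=18≤25, 2·0+2·3=6≤7, objective 24.
(x_1,x_2)=(1,2): 3·1+6·2=15≤25, 2·1+2·2=6≤7, objective 20.
Maximum is 24 at (x_1,x_2)=(0,3).

24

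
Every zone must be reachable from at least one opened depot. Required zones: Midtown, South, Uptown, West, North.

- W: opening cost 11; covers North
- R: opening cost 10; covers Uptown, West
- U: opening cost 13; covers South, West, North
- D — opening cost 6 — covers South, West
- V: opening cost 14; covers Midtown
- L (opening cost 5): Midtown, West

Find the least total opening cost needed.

28

The greedy cost-per-new-zone heuristic would pick L, D, R, and W for 32, but a cheaper cover exists.
Choose R, U, and L: together they cover Midtown, South, Uptown, West, North — every zone.
Total opening cost: 10 + 13 + 5 = 28.
No cover costs less than 28.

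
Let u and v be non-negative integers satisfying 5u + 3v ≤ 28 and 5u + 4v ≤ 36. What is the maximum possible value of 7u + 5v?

The continuous relaxation peaks at (0.8, 8) with value 45.60; rounding to a feasible lattice point costs some objective.
(u,v)=(0,9): 5·0+3·9=27≤28, 5·0+4·9=36≤36, objective 45.
(u,v)=(1,7): 5·1+3·7=26≤28, 5·1+4·7=33≤36, objective 42.
(u,v)=(0,8): 5·0+3·8=24≤28, 5·0+4·8=32≤36, objective 40.
Maximum is 45 at (u,v)=(0,9).

45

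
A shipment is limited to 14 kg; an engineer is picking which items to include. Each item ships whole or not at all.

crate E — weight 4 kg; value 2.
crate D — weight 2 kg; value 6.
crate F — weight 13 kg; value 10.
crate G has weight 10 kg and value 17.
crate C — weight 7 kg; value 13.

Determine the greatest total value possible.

23

crate D + crate G: weight 2 + 10 = 12 ≤ 14, value 6 + 17 = 23.
crate D + crate C: weight 2 + 7 = 9 ≤ 14, value 6 + 13 = 19.
crate E + crate D + crate C: weight 4 + 2 + 7 = 13 ≤ 14, value 2 + 6 + 13 = 21.
Best is crate D and crate G with total value 23.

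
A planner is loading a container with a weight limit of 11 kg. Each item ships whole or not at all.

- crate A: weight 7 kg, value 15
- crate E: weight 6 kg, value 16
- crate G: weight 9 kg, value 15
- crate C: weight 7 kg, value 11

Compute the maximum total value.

Allowing fractional choices, the relaxed optimum would be about 26.7, but items are indivisible.
crate A: weight 7 ≤ 11, value 15.
crate G: weight 9 ≤ 11, value 15.
crate E: weight 6 ≤ 11, value 16.
Best is crate E with total value 16.

16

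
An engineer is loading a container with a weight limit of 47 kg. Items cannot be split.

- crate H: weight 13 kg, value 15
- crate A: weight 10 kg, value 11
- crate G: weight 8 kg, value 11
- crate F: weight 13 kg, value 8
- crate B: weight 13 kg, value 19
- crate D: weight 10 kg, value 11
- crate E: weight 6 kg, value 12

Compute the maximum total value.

This is an integer program with binary decision variables.
Allowing fractional choices, the relaxed optimum would be about 64.7, but items are indivisible.
crate A + crate G + crate B + crate D + crate E: weight 10 + 8 + 13 + 10 + 6 = 47 ≤ 47, value 11 + 11 + 19 + 11 + 12 = 64.
crate H + crate A + crate G + crate D + crate E: weight 13 + 10 + 8 + 10 + 6 = 47 ≤ 47, value 15 + 11 + 11 + 11 + 12 = 60.
Best is crate A, crate G, crate B, crate D, and crate E with total value 64.

64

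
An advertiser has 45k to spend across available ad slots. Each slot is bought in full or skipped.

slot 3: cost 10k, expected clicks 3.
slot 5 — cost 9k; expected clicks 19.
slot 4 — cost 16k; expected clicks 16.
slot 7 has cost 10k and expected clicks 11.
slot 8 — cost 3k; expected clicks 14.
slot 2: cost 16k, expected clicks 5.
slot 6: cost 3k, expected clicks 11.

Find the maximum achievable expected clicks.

This is an integer program with binary decision variables.
Take slot 5, slot 4, slot 7, slot 8, and slot 6: cost 9 + 16 + 10 + 3 + 3 = 41 ≤ 45, expected clicks 19 + 16 + 11 + 14 + 11 = 71.
No other feasible combination does better.

71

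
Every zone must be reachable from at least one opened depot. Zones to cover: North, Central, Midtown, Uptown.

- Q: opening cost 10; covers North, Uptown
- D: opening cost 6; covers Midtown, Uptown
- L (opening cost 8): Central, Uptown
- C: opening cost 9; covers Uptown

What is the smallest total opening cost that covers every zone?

24

Choose Q, D, and L: together they cover North, Central, Midtown, Uptown — every zone.
Total opening cost: 10 + 6 + 8 = 24.
No cover costs less than 24.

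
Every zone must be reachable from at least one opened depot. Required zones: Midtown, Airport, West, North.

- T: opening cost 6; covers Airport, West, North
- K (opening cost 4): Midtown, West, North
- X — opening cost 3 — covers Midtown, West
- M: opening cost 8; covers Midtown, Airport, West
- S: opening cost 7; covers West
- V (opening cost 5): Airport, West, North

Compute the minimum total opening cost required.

8

This is a weighted set-cover instance.
The greedy cost-per-new-zone heuristic would pick K and V for 9, but a cheaper cover exists.
Choose X and V: together they cover Midtown, Airport, West, North — every zone.
Total opening cost: 3 + 5 = 8.
No cover costs less than 8.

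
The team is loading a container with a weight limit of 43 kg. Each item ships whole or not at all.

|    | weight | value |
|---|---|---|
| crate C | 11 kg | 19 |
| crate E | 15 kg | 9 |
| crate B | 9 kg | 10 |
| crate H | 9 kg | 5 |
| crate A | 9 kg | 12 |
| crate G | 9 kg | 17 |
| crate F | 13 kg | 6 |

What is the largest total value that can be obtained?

58

This is a 0-1 knapsack instance.
Allowing fractional choices, the relaxed optimum would be about 61.0, but items are indivisible.
crate C + crate H + crate A + crate G: weight 11 + 9 + 9 + 9 = 38 ≤ 43, value 19 + 5 + 12 + 17 = 53.
crate C + crate A + crate G + crate F: weight 11 + 9 + 9 + 13 = 42 ≤ 43, value 19 + 12 + 17 + 6 = 54.
crate C + crate B + crate A + crate G: weight 11 + 9 + 9 + 9 = 38 ≤ 43, value 19 + 10 + 12 + 17 = 58.
Best is crate C, crate B, crate A, and crate G with total value 58.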